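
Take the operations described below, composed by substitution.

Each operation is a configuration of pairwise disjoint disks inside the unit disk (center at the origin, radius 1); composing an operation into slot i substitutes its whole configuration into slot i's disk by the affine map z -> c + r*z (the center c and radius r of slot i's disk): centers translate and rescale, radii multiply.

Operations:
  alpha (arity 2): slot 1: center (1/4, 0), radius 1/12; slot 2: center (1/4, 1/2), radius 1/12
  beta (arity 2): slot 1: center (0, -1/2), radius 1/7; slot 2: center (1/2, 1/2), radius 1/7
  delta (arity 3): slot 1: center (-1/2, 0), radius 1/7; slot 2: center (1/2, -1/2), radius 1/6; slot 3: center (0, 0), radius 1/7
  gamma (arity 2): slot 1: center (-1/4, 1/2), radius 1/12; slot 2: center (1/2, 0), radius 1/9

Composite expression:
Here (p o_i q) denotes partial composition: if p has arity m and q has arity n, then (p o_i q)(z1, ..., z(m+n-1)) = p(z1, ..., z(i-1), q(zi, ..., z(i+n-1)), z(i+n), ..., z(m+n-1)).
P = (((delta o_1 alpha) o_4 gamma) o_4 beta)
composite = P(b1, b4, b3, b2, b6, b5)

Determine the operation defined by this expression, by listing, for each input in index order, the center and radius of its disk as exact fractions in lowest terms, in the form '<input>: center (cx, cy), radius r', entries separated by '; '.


b1: center (-13/28, 0), radius 1/84; b2: center (-1/28, 11/168), radius 1/588; b3: center (1/2, -1/2), radius 1/6; b4: center (-13/28, 1/14), radius 1/84; b5: center (1/14, 0), radius 1/63; b6: center (-5/168, 13/168), radius 1/588

Follow each b-input down from delta: c' goes to c + r*c', radius to r*r'.
tracing b1 down its 2-map path: center (-13/28, 0), radius 1/84
tracing b4 down its 2-map path: center (-13/28, 1/14), radius 1/84
tracing b3 down its 1-map path: center (1/2, -1/2), radius 1/6
tracing b2 down its 3-map path: center (-1/28, 11/168), radius 1/588
tracing b6 down its 3-map path: center (-5/168, 13/168), radius 1/588
tracing b5 down its 2-map path: center (1/14, 0), radius 1/63


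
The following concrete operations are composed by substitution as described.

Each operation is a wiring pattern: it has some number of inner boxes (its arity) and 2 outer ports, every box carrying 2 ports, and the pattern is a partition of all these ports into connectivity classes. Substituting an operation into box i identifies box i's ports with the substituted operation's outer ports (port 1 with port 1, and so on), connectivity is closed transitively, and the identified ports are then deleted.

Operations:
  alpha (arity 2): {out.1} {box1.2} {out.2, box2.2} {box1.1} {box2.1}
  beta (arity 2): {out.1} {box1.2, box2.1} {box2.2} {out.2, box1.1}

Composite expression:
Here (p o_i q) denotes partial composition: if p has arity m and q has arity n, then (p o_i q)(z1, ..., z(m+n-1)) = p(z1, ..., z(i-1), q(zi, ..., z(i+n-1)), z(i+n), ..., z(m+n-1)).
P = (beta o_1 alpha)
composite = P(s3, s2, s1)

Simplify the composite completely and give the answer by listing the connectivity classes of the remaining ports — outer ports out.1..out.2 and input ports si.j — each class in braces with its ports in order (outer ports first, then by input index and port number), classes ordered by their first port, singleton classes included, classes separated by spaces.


{out.1} {out.2} {s1.1, s2.2} {s1.2} {s2.1} {s3.1} {s3.2}

Reachability decides: close wires over beta-identified ports.
through alpha, on inputs (s3, s2): {out.1} {out.2, s2.2} {s2.1} {s3.1} {s3.2} (out.j = stage outer ports)
through beta, on inputs (s3, s2, s1): {out.1} {out.2} {s1.1, s2.2} {s1.2} {s2.1} {s3.1} {s3.2} (out.j = stage outer ports)


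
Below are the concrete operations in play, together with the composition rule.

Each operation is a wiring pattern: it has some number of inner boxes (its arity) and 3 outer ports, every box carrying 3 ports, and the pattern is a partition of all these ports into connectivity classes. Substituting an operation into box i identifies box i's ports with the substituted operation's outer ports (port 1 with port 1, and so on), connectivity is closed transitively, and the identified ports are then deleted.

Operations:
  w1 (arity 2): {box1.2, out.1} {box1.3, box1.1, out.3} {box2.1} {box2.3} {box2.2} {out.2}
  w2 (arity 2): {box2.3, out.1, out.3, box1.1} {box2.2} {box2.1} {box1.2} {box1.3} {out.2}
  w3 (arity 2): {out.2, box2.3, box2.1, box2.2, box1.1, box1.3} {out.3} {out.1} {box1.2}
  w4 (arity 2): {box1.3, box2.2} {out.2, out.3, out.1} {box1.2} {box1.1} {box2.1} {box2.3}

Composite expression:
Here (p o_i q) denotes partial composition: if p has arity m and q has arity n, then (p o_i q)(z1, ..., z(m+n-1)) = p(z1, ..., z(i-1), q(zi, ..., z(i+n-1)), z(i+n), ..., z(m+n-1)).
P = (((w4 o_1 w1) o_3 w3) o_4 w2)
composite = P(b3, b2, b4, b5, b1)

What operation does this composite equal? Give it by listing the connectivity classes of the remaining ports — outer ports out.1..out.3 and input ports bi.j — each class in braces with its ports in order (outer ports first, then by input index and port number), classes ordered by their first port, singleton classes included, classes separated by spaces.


Two ports join when wires chain via w4-identified ports.
stage w1: inputs (b3, b2), connectivity {out.1, b3.2} {out.2} {out.3, b3.1, b3.3} {b2.1} {b2.2} {b2.3}, out.j its boundary
stage w2: inputs (b5, b1), connectivity {out.1, out.3, b1.3, b5.1} {out.2} {b1.1} {b1.2} {b5.2} {b5.3}, out.j its boundary
stage w3: inputs (b4, b5, b1), connectivity {out.1} {out.2, b1.3, b4.1, b4.3, b5.1} {out.3} {b1.1} {b1.2} {b4.2} {b5.2} {b5.3}, out.j its boundary
stage w4: inputs (b3, b2, b4, b5, b1), connectivity {out.1, out.2, out.3} {b1.1} {b1.2} {b1.3, b3.1, b3.3, b4.1, b4.3, b5.1} {b2.1} {b2.2} {b2.3} {b3.2} {b4.2} {b5.2} {b5.3}, out.j its boundary

{out.1, out.2, out.3} {b1.1} {b1.2} {b1.3, b3.1, b3.3, b4.1, b4.3, b5.1} {b2.1} {b2.2} {b2.3} {b3.2} {b4.2} {b5.2} {b5.3}


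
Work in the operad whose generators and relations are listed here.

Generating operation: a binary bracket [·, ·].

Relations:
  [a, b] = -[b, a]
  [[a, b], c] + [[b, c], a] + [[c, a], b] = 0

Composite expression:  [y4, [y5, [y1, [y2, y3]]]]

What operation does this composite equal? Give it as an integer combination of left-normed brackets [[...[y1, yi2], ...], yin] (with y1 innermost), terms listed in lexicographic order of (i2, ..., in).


Skip Jacobi rewriting: expand, keep y1-initial words, read off terms.
Composite bracket: [y4, [y5, [y1, [y2, y3]]]]
Each bracket splits as ab - ba, giving 16 signed words (2^4 = 16).
Words beginning with y1 determine it all:
  y1y2y3y5y4 (sign +1) contributes +[[[[y1, y2], y3], y5], y4]
  y1y3y2y5y4 (sign -1) contributes -[[[[y1, y3], y2], y5], y4]

[[[[y1, y2], y3], y5], y4] - [[[[y1, y3], y2], y5], y4]


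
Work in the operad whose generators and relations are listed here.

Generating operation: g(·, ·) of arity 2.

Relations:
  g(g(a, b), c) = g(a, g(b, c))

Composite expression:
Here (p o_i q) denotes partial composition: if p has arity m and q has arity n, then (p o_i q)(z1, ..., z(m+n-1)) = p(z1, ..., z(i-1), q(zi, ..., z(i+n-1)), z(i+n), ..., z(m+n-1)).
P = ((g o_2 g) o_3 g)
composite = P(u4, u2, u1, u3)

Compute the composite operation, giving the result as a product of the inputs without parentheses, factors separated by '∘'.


u4 ∘ u2 ∘ u1 ∘ u3

Associativity of g dissolves the nesting; only the u-input order survives.
g(u1, u3) reduces to u1 ∘ u3
g(u2, g(u1, u3)) reduces to u2 ∘ u1 ∘ u3
g(u4, g(u2, g(u1, u3))) reduces to u4 ∘ u2 ∘ u1 ∘ u3


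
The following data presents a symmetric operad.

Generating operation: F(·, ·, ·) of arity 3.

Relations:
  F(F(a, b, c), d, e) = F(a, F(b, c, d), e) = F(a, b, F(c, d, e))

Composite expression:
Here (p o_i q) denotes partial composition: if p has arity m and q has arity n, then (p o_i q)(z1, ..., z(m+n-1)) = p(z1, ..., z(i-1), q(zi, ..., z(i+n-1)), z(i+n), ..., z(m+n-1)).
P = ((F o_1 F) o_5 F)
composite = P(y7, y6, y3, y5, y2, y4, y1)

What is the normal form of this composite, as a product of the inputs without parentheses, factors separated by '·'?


Key point: F is associative — brackets drop, the y-order remains.
F(y7, y6, y3) unparenthesizes to y7 · y6 · y3
F(y2, y4, y1) unparenthesizes to y2 · y4 · y1
F(F(y7, y6, y3), y5, F(y2, y4, y1)) unparenthesizes to y7 · y6 · y3 · y5 · y2 · y4 · y1

y7 · y6 · y3 · y5 · y2 · y4 · y1


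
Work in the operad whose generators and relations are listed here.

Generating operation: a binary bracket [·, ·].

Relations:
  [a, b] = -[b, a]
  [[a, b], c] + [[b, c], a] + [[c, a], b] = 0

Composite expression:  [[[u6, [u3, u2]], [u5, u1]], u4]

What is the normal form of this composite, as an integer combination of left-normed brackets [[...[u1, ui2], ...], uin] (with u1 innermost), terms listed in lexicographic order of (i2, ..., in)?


[[[[[u1, u5], u2], u3], u6], u4] - [[[[[u1, u5], u3], u2], u6], u4] - [[[[[u1, u5], u6], u2], u3], u4] + [[[[[u1, u5], u6], u3], u2], u4]

Antisymmetry and Jacobi reduce to u1-anchored left-normed brackets.
Composite bracket: [[[u6, [u3, u2]], [u5, u1]], u4]
Each bracket splits as ab - ba, giving 32 signed words (2^5 = 32).
Only words starting with u1 matter:
  the word u1u5u2u3u6u4 carries sign +1 and contributes +[[[[[u1, u5], u2], u3], u6], u4]
  the word u1u5u3u2u6u4 carries sign -1 and contributes -[[[[[u1, u5], u3], u2], u6], u4]
  the word u1u5u6u2u3u4 carries sign -1 and contributes -[[[[[u1, u5], u6], u2], u3], u4]
  the word u1u5u6u3u2u4 carries sign +1 and contributes +[[[[[u1, u5], u6], u3], u2], u4]


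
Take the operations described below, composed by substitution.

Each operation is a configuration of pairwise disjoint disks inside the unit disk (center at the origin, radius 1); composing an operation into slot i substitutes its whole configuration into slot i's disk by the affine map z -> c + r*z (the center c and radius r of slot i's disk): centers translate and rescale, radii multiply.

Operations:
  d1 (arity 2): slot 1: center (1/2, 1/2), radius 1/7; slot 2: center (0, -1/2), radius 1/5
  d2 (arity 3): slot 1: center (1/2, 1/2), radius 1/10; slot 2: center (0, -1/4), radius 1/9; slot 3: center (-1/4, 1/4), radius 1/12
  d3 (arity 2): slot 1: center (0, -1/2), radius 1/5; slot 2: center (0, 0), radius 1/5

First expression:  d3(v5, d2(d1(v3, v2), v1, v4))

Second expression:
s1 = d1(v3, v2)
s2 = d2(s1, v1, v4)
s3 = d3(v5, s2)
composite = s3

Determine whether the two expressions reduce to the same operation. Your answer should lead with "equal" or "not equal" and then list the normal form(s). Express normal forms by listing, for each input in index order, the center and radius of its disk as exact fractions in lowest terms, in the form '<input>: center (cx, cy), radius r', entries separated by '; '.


equal: each reduces to v1: center (0, -1/20), radius 1/45; v2: center (1/10, 9/100), radius 1/250; v3: center (11/100, 11/100), radius 1/350; v4: center (-1/20, 1/20), radius 1/60; v5: center (0, -1/2), radius 1/5

The first expression, normalized: v1: center (0, -1/20), radius 1/45; v2: center (1/10, 9/100), radius 1/250; v3: center (11/100, 11/100), radius 1/350; v4: center (-1/20, 1/20), radius 1/60; v5: center (0, -1/2), radius 1/5
The second expression, normalized: v1: center (0, -1/20), radius 1/45; v2: center (1/10, 9/100), radius 1/250; v3: center (11/100, 11/100), radius 1/350; v4: center (-1/20, 1/20), radius 1/60; v5: center (0, -1/2), radius 1/5
Both agree, so they are equal.


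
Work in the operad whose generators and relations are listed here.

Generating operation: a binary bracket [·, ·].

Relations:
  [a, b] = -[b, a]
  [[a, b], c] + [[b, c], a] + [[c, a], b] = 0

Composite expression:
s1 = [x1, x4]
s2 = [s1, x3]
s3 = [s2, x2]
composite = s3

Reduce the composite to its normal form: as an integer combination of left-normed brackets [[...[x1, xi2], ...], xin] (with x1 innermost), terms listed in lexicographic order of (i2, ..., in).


In the tensor algebra, words opening x1 carry the x1-anchored form.
Composite bracket: [[[x1, x4], x3], x2]
Expanding via [a, b] = ab - ba: 8 signed words (2^3 = 8).
Keep just the words that open with x1:
  from x1x4x3x2, sign +1: term +[[[x1, x4], x3], x2]

[[[x1, x4], x3], x2]


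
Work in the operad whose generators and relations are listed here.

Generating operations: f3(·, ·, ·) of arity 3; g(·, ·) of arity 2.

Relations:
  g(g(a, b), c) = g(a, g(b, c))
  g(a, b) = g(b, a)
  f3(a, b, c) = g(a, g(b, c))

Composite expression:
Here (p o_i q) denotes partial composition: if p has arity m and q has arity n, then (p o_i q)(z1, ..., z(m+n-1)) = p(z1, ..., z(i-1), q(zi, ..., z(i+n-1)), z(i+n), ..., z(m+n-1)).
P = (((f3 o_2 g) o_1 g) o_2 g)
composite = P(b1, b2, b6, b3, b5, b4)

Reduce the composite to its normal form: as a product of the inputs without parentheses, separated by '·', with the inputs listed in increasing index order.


b1 · b2 · b3 · b4 · b5 · b6


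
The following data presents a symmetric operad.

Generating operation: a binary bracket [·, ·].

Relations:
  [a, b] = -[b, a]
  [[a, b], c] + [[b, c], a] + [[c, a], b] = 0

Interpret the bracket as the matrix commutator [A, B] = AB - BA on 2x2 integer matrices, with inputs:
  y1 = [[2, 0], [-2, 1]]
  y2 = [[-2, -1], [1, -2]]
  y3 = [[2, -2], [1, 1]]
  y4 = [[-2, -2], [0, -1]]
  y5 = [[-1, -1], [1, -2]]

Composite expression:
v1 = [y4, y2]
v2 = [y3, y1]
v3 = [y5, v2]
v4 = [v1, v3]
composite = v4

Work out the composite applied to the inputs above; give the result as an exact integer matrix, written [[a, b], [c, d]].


[y4, y2] = [[-2, 1], [1, 2]]
[y3, y1] = [[4, 2], [3, -4]]
[y5, [y3, y1]] = [[-5, 10], [5, 5]]
[[y4, y2], [y5, [y3, y1]]] = [[-5, -30], [10, 5]]

[[-5, -30], [10, 5]]


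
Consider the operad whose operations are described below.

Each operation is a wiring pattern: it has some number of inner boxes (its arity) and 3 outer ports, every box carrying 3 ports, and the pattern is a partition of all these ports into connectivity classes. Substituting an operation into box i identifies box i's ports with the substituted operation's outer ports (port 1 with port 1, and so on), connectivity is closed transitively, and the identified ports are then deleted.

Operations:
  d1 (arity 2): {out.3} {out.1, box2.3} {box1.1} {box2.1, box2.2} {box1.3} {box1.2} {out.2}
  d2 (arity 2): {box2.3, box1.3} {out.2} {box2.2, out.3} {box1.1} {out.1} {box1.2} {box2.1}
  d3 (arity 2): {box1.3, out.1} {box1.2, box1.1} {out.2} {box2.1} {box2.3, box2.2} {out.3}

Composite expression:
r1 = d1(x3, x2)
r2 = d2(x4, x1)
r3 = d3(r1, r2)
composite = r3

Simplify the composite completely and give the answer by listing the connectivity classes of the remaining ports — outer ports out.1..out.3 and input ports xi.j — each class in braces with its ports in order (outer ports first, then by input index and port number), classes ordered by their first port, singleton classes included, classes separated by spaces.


{out.1} {out.2} {out.3} {x1.1} {x1.2} {x1.3, x4.3} {x2.1, x2.2} {x2.3} {x3.1} {x3.2} {x3.3} {x4.1} {x4.2}

Treat the ports identified at d3 as solder joints: merge, then drop.
d1 over (x3, x2) gives {out.1, x2.3} {out.2} {out.3} {x2.1, x2.2} {x3.1} {x3.2} {x3.3}, out.j being that stage's outer ports
d2 over (x4, x1) gives {out.1} {out.2} {out.3, x1.2} {x1.1} {x1.3, x4.3} {x4.1} {x4.2}, out.j being that stage's outer ports
d3 over (x3, x2, x4, x1) gives {out.1} {out.2} {out.3} {x1.1} {x1.2} {x1.3, x4.3} {x2.1, x2.2} {x2.3} {x3.1} {x3.2} {x3.3} {x4.1} {x4.2}, out.j being that stage's outer ports


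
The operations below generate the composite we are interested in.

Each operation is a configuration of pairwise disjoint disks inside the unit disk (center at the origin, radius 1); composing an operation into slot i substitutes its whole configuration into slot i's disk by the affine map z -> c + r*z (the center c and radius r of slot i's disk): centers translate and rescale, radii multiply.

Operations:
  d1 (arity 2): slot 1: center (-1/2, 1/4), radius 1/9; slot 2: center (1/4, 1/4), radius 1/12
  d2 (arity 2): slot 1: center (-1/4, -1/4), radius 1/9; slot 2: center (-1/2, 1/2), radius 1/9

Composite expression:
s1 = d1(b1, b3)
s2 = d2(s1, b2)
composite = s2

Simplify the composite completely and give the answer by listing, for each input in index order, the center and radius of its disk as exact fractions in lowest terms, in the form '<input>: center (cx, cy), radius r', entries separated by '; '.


b1: center (-11/36, -2/9), radius 1/81; b2: center (-1/2, 1/2), radius 1/9; b3: center (-2/9, -2/9), radius 1/108


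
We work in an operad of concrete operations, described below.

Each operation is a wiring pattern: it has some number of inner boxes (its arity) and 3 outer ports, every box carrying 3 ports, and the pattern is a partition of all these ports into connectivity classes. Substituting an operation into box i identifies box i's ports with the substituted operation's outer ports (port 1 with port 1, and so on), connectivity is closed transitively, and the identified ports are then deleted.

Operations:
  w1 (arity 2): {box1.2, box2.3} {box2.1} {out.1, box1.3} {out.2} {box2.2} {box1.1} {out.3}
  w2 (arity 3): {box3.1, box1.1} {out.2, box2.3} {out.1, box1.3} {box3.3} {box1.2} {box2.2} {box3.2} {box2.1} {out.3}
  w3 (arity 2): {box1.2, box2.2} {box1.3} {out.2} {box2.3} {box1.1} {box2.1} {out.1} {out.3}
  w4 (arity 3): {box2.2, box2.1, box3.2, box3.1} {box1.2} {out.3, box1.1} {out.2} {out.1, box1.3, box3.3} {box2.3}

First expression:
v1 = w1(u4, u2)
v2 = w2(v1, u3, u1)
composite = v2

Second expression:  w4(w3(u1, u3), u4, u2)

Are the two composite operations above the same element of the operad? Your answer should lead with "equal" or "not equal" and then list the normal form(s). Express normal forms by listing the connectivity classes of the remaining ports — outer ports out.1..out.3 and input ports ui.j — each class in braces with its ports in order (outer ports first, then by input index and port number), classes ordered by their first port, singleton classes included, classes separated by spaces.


not equal: they reduce to {out.1} {out.2, u3.3} {out.3} {u1.1, u4.3} {u1.2} {u1.3} {u2.1} {u2.2} {u2.3, u4.2} {u3.1} {u3.2} {u4.1} and {out.1, u2.3} {out.2} {out.3} {u1.1} {u1.2, u3.2} {u1.3} {u2.1, u2.2, u4.1, u4.2} {u3.1} {u3.3} {u4.3}

In normal form, the first expression is {out.1} {out.2, u3.3} {out.3} {u1.1, u4.3} {u1.2} {u1.3} {u2.1} {u2.2} {u2.3, u4.2} {u3.1} {u3.2} {u4.1}
In normal form, the second expression is {out.1, u2.3} {out.2} {out.3} {u1.1} {u1.2, u3.2} {u1.3} {u2.1, u2.2, u4.1, u4.2} {u3.1} {u3.3} {u4.3}
No match — not equal.


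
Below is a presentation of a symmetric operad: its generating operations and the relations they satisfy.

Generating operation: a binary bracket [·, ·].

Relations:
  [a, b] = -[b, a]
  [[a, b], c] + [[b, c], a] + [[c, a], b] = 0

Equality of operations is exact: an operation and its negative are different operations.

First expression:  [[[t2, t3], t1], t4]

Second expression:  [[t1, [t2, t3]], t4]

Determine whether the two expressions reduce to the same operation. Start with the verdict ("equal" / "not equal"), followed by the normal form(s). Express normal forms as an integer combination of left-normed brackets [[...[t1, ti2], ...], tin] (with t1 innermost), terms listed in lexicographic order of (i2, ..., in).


not equal; first: -[[[t1, t2], t3], t4] + [[[t1, t3], t2], t4]; second: [[[t1, t2], t3], t4] - [[[t1, t3], t2], t4]

The first expression, normalized: -[[[t1, t2], t3], t4] + [[[t1, t3], t2], t4]
The second expression, normalized: [[[t1, t2], t3], t4] - [[[t1, t3], t2], t4]
Different reductions; not equal.


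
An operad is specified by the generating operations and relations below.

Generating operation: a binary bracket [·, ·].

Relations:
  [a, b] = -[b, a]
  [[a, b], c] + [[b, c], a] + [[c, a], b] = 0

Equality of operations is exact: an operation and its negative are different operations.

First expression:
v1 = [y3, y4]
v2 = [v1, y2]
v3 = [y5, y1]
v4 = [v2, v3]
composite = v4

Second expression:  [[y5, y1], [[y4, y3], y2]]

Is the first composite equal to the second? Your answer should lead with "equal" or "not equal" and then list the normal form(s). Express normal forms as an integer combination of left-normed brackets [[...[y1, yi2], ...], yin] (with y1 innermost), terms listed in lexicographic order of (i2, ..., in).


Reducing the first expression gives -[[[[y1, y5], y2], y3], y4] + [[[[y1, y5], y2], y4], y3] + [[[[y1, y5], y3], y4], y2] - [[[[y1, y5], y4], y3], y2]
Reducing the second expression gives -[[[[y1, y5], y2], y3], y4] + [[[[y1, y5], y2], y4], y3] + [[[[y1, y5], y3], y4], y2] - [[[[y1, y5], y4], y3], y2]
Both agree, so they are equal.

equal — both sides give -[[[[y1, y5], y2], y3], y4] + [[[[y1, y5], y2], y4], y3] + [[[[y1, y5], y3], y4], y2] - [[[[y1, y5], y4], y3], y2]


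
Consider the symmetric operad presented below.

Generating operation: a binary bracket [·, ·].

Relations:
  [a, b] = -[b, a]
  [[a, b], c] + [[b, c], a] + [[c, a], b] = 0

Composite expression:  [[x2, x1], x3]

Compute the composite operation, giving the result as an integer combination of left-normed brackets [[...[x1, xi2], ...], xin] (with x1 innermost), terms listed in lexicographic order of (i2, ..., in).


Left-normed coefficients sit on the x1-initial expansion words.
Composite bracket: [[x2, x1], x3]
Each bracket splits as ab - ba, giving 4 signed words (2^2 = 4).
Collect the words opening with x1:
  word x1x2x3 has sign -1, contributing -[[x1, x2], x3]

-[[x1, x2], x3]


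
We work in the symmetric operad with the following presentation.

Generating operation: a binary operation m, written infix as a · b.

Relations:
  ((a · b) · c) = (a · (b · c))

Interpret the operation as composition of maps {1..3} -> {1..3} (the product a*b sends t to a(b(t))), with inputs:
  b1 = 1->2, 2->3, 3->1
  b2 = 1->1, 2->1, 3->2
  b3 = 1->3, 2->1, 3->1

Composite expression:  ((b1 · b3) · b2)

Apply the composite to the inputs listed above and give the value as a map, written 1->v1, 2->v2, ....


1->1, 2->1, 3->2


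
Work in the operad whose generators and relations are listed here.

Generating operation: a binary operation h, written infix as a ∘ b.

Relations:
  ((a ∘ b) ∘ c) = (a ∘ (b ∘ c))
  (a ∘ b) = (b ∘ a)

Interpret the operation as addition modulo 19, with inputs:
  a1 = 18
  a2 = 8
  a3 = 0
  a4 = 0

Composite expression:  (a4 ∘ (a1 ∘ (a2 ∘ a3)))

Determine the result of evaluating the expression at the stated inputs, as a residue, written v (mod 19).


7 (mod 19)

(a2 ∘ a3) = 8
(a1 ∘ (a2 ∘ a3)) = 7
(a4 ∘ (a1 ∘ (a2 ∘ a3))) = 7


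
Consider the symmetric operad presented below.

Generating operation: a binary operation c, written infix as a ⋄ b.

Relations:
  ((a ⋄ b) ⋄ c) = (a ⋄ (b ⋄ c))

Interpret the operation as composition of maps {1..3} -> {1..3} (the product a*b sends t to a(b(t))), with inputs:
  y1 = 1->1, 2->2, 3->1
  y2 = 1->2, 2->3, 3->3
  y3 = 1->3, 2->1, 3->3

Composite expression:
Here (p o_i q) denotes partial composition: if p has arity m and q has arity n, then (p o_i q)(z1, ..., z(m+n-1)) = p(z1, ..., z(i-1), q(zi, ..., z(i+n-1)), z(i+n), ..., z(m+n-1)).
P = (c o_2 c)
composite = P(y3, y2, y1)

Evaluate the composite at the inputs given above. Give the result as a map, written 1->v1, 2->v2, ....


1->1, 2->3, 3->1


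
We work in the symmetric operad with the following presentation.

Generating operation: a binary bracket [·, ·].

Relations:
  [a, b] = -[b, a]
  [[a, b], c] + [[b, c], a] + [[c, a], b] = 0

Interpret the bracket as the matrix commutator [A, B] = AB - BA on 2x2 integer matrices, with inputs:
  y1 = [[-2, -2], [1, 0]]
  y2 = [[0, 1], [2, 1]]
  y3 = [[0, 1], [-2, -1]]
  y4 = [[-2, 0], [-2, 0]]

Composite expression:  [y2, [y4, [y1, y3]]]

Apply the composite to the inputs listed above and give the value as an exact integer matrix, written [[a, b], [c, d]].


[[-18, 0], [-18, 18]]

[y1, y3] = [[3, 0], [-3, -3]]
[y4, [y1, y3]] = [[0, 0], [-18, 0]]
[y2, [y4, [y1, y3]]] = [[-18, 0], [-18, 18]]


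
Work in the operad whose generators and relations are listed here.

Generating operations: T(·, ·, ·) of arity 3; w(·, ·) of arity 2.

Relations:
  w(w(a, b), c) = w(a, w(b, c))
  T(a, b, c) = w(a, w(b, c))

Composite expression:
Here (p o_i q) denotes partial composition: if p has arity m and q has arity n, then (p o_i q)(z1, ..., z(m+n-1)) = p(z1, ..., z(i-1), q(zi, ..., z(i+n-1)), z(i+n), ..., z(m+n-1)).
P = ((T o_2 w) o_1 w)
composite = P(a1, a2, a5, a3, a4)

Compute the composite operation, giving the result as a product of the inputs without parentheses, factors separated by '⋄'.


a1 ⋄ a2 ⋄ a5 ⋄ a3 ⋄ a4


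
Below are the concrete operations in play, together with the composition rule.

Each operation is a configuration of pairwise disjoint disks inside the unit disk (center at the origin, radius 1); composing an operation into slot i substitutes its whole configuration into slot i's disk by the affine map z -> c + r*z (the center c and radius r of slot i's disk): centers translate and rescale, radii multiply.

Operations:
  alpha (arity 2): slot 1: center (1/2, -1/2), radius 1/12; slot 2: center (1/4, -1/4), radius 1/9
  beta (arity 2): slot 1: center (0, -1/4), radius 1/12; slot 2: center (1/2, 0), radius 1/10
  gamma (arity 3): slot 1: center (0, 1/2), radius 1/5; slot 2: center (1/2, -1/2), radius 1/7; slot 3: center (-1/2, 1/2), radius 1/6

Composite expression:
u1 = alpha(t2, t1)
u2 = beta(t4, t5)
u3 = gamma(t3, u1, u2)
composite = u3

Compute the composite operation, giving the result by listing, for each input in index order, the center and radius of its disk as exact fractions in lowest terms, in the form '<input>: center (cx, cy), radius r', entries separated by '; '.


t1: center (15/28, -15/28), radius 1/63; t2: center (4/7, -4/7), radius 1/84; t3: center (0, 1/2), radius 1/5; t4: center (-1/2, 11/24), radius 1/72; t5: center (-5/12, 1/2), radius 1/60

Below gamma, radii multiply path by path; the t-disk centers shift.
t3: after 1 affine step, its disk has center (0, 1/2), radius 1/5
t2: after 2 affine steps, its disk has center (4/7, -4/7), radius 1/84
t1: after 2 affine steps, its disk has center (15/28, -15/28), radius 1/63
t4: after 2 affine steps, its disk has center (-1/2, 11/24), radius 1/72
t5: after 2 affine steps, its disk has center (-5/12, 1/2), radius 1/60


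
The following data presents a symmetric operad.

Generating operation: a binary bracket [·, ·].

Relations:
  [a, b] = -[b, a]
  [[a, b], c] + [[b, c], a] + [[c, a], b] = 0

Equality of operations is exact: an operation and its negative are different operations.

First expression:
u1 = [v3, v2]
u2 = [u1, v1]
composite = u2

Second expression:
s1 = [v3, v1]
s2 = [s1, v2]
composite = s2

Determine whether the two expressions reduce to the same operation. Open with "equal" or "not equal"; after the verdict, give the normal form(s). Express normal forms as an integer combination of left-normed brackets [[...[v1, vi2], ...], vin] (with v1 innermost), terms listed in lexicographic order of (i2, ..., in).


not equal: they reduce to [[v1, v2], v3] - [[v1, v3], v2] and -[[v1, v3], v2]


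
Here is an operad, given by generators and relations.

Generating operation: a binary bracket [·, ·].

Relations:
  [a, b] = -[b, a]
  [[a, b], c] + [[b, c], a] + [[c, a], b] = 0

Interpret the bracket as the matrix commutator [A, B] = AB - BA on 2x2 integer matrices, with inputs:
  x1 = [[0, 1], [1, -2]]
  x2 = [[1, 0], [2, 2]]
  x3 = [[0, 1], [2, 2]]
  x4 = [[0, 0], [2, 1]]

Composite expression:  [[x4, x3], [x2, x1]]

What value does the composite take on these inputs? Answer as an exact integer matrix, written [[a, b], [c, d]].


[x4, x3] = [[-2, -1], [-2, 2]]
[x2, x1] = [[-2, -1], [5, 2]]
[[x4, x3], [x2, x1]] = [[-7, 0], [28, 7]]

[[-7, 0], [28, 7]]


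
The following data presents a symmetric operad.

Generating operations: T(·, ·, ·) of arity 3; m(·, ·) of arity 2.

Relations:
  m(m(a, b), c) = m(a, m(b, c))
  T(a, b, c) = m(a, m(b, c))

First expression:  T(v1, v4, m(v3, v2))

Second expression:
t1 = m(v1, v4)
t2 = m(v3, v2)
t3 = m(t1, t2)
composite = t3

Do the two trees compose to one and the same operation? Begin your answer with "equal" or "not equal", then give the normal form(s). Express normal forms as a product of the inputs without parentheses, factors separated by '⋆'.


equal: each reduces to v1 ⋆ v4 ⋆ v3 ⋆ v2

Reducing the first expression gives v1 ⋆ v4 ⋆ v3 ⋆ v2
Reducing the second expression gives v1 ⋆ v4 ⋆ v3 ⋆ v2
Identical normal forms: equal.


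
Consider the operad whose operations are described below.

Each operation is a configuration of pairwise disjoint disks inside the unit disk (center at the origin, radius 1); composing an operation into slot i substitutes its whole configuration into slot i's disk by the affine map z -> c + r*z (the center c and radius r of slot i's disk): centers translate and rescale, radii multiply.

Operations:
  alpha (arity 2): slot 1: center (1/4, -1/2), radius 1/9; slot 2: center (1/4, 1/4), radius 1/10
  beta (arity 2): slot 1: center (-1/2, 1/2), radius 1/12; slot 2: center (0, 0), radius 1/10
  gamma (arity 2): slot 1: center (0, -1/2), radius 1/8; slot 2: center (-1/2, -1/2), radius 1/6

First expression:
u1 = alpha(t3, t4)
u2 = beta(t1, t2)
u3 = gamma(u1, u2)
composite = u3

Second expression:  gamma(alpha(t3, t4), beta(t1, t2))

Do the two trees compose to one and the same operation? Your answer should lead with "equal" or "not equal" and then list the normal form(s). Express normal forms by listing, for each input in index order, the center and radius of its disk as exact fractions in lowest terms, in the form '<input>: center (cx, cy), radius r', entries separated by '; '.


equal — both sides give t1: center (-7/12, -5/12), radius 1/72; t2: center (-1/2, -1/2), radius 1/60; t3: center (1/32, -9/16), radius 1/72; t4: center (1/32, -15/32), radius 1/80

Normal form of the first expression: t1: center (-7/12, -5/12), radius 1/72; t2: center (-1/2, -1/2), radius 1/60; t3: center (1/32, -9/16), radius 1/72; t4: center (1/32, -15/32), radius 1/80
Normal form of the second expression: t1: center (-7/12, -5/12), radius 1/72; t2: center (-1/2, -1/2), radius 1/60; t3: center (1/32, -9/16), radius 1/72; t4: center (1/32, -15/32), radius 1/80
One common form — equal.


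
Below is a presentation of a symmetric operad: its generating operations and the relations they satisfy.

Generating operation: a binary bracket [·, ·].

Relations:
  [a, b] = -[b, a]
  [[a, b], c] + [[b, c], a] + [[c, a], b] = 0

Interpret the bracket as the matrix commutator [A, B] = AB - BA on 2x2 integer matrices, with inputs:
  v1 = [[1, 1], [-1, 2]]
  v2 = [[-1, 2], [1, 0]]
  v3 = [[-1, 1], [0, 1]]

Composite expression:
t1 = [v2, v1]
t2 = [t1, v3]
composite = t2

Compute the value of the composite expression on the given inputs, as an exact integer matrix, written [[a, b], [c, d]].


[[2, -4], [4, -2]]

[v2, v1] = [[-3, 1], [-2, 3]]
[[v2, v1], v3] = [[2, -4], [4, -2]]


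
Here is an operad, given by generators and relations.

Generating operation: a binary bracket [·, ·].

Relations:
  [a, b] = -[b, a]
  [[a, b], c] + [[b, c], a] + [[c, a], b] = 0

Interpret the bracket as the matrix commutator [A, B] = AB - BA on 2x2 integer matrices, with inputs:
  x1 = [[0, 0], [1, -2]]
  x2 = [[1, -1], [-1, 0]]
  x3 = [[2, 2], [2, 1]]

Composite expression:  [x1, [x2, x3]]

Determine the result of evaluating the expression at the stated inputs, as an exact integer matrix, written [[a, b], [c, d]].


[[-3, 6], [6, 3]]

[x2, x3] = [[0, 3], [-3, 0]]
[x1, [x2, x3]] = [[-3, 6], [6, 3]]


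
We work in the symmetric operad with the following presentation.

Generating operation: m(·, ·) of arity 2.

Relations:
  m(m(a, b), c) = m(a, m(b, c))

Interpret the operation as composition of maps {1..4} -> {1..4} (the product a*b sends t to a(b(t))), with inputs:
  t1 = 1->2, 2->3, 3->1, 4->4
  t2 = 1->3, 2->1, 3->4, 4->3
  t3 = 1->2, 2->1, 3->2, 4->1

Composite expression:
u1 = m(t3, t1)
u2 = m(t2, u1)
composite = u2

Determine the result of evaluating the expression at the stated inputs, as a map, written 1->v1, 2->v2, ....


1->3, 2->1, 3->1, 4->3

m(t3, t1) = 1->1, 2->2, 3->2, 4->1
m(t2, m(t3, t1)) = 1->3, 2->1, 3->1, 4->3


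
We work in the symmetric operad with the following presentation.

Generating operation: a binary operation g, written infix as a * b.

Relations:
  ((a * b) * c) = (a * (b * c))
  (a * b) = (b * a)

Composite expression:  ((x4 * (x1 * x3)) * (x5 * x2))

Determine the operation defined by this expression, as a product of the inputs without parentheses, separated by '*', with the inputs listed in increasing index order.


Reordering under g is free, so list the x-inputs canonically.
(x1 * x3) collapses to x1 * x3
(x4 * (x1 * x3)) collapses to x4 * x1 * x3
(x5 * x2) collapses to x5 * x2
((x4 * (x1 * x3)) * (x5 * x2)) collapses to x4 * x1 * x3 * x5 * x2
putting the inputs in ascending order: x1 * x2 * x3 * x4 * x5

x1 * x2 * x3 * x4 * x5


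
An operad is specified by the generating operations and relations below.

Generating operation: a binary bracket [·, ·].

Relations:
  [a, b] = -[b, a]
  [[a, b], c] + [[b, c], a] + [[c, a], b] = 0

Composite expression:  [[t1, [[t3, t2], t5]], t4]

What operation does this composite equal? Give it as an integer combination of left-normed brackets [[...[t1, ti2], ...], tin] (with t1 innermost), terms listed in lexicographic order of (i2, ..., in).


-[[[[t1, t2], t3], t5], t4] + [[[[t1, t3], t2], t5], t4] + [[[[t1, t5], t2], t3], t4] - [[[[t1, t5], t3], t2], t4]

In the tensor algebra, words opening t1 carry the t1-anchored form.
Composite bracket: [[t1, [[t3, t2], t5]], t4]
Each bracket splits as ab - ba, giving 16 signed words (2^4 = 16).
Only words starting with t1 matter:
  word t1t2t3t5t4 has sign -1, contributing -[[[[t1, t2], t3], t5], t4]
  word t1t3t2t5t4 has sign +1, contributing +[[[[t1, t3], t2], t5], t4]
  word t1t5t2t3t4 has sign +1, contributing +[[[[t1, t5], t2], t3], t4]
  word t1t5t3t2t4 has sign -1, contributing -[[[[t1, t5], t3], t2], t4]


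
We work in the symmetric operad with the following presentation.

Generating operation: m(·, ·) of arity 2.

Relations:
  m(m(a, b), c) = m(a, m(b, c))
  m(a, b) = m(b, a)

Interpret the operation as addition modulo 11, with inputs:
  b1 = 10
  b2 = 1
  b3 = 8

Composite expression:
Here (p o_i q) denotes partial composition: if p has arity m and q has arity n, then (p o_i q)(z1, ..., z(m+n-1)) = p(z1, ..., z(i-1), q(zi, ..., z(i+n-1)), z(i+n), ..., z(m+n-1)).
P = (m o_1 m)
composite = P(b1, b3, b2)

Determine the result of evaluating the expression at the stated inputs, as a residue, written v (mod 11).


8 (mod 11)

m(b1, b3) = 7
m(m(b1, b3), b2) = 8


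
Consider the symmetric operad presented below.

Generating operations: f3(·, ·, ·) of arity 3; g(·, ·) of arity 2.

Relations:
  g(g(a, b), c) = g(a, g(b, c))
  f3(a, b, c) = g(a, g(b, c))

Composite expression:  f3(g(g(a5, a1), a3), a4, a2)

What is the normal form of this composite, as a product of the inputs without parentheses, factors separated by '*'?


a5 * a1 * a3 * a4 * a2

Key point: f3 is associative — brackets drop, the a-order remains.
g(a5, a1) flattens to a5 * a1
g(g(a5, a1), a3) flattens to a5 * a1 * a3
f3(g(g(a5, a1), a3), a4, a2) flattens to a5 * a1 * a3 * a4 * a2


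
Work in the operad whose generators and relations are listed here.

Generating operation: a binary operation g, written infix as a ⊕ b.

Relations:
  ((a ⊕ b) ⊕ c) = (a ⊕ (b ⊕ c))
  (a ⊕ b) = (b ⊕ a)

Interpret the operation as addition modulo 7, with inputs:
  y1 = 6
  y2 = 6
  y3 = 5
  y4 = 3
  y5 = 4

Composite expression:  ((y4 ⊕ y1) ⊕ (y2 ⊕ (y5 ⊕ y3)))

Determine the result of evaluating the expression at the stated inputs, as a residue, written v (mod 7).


3 (mod 7)

(y4 ⊕ y1) = 2
(y5 ⊕ y3) = 2
(y2 ⊕ (y5 ⊕ y3)) = 1
((y4 ⊕ y1) ⊕ (y2 ⊕ (y5 ⊕ y3))) = 3


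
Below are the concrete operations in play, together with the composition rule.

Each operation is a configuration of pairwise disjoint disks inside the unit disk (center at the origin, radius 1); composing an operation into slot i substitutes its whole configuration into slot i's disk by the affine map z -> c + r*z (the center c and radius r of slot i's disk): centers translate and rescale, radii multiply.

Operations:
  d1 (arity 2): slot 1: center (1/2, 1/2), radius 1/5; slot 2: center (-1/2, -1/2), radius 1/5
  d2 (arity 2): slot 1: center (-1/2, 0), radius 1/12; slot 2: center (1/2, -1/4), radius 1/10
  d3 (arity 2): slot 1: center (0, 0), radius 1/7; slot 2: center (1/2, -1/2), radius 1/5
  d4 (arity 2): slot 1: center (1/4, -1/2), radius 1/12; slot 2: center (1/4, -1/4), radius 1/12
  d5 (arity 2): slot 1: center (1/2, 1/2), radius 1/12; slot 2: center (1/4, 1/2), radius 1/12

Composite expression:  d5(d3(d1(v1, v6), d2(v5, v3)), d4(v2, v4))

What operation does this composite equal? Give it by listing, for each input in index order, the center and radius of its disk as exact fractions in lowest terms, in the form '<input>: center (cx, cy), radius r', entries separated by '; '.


v1: center (85/168, 85/168), radius 1/420; v2: center (13/48, 11/24), radius 1/144; v3: center (11/20, 109/240), radius 1/600; v4: center (13/48, 23/48), radius 1/144; v5: center (8/15, 11/24), radius 1/720; v6: center (83/168, 83/168), radius 1/420

Each v-disk chains the slot maps above it in d5; radii multiply.
v1 passes through 3 substitutions, ending at center (85/168, 85/168), radius 1/420
v6 passes through 3 substitutions, ending at center (83/168, 83/168), radius 1/420
v5 passes through 3 substitutions, ending at center (8/15, 11/24), radius 1/720
v3 passes through 3 substitutions, ending at center (11/20, 109/240), radius 1/600
v2 passes through 2 substitutions, ending at center (13/48, 11/24), radius 1/144
v4 passes through 2 substitutions, ending at center (13/48, 23/48), radius 1/144


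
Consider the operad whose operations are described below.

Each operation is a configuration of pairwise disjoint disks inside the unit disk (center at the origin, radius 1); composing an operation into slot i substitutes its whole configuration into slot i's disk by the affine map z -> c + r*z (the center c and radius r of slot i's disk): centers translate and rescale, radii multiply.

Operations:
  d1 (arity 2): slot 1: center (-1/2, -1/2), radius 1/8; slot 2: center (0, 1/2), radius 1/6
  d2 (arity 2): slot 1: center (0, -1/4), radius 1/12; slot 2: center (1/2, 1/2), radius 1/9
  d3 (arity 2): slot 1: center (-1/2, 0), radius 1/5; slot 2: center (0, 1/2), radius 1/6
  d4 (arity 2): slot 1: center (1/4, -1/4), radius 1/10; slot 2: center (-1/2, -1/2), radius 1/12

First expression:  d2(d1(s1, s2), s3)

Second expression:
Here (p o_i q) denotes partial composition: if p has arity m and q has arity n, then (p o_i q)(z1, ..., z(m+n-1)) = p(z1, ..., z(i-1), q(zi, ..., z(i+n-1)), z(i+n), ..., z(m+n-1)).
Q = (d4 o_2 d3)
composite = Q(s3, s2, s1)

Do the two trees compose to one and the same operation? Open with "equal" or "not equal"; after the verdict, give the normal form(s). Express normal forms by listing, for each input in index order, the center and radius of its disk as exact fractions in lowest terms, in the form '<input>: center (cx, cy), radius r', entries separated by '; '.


In normal form, the first expression is s1: center (-1/24, -7/24), radius 1/96; s2: center (0, -5/24), radius 1/72; s3: center (1/2, 1/2), radius 1/9
In normal form, the second expression is s1: center (-1/2, -11/24), radius 1/72; s2: center (-13/24, -1/2), radius 1/60; s3: center (1/4, -1/4), radius 1/10
Distinct normal forms: not equal.

not equal; the first gives s1: center (-1/24, -7/24), radius 1/96; s2: center (0, -5/24), radius 1/72; s3: center (1/2, 1/2), radius 1/9 and the second s1: center (-1/2, -11/24), radius 1/72; s2: center (-13/24, -1/2), radius 1/60; s3: center (1/4, -1/4), radius 1/10


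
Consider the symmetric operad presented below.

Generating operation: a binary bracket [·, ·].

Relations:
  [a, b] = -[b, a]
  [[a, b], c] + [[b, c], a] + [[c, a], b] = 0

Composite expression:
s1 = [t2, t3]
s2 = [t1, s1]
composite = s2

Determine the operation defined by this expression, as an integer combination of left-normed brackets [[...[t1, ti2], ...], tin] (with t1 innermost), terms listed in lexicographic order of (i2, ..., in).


[[t1, t2], t3] - [[t1, t3], t2]

A multilinear Lie element is pinned by t1-initial words (t1 innermost).
Composite bracket: [t1, [t2, t3]]
Applying ab - ba throughout gives 4 signed words (2^2 = 4).
The t1-initial words carry the normal form:
  sign of t1t2t3 is +1, so it contributes +[[t1, t2], t3]
  sign of t1t3t2 is -1, so it contributes -[[t1, t3], t2]
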